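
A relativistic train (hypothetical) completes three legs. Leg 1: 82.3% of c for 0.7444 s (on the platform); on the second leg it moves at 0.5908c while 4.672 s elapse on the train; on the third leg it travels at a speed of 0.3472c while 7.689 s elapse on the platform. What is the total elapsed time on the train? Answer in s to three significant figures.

τ = 12.3 s

Leg 1: β = 0.823; γ = 1/√(1 − 0.823²) = 1/√0.3227 = 1.760; τ_1 = 0.7444/1.760 = 0.4228 s.
Leg 2: 4.672 s is already measured on the train.
Leg 3: γ = 1/√(1 − 0.3472²) = 1/√0.8795 = 1.066; τ_3 = 7.689/1.066 = 7.211 s.
Total: 0.4228 + 4.672 + 7.211 s.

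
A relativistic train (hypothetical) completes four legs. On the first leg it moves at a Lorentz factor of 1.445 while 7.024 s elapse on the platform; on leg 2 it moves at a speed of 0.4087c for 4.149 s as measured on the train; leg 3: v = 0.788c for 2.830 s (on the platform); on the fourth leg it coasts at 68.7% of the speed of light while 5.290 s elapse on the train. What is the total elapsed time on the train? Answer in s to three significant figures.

Leg 1: γ = 1.445; τ_1 = 7.024/1.445 = 4.861 s.
Leg 2: 4.149 s is already measured on the train.
Leg 3: γ = 1/√(1 − 0.788²) = 1/√0.3791 = 1.624; τ_3 = 2.830/1.624 = 1.742 s.
Leg 4: 5.290 s is already measured on the train.
Total: 4.861 + 4.149 + 1.742 + 5.290 s.

τ = 16.0 s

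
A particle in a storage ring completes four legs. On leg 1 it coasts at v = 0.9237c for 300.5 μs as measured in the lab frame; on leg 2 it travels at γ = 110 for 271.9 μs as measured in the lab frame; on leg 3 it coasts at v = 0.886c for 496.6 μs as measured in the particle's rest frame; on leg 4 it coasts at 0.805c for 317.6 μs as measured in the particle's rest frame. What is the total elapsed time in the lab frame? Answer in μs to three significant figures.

Leg 1: 300.5 μs is already measured in the lab frame.
Leg 2: 271.9 μs is already measured in the lab frame.
Leg 3: γ = 1/√(1 − 0.886²) = 1/√0.2150 = 2.157; Δt_3 = 2.157 × 496.6 = 1071 μs.
Leg 4: γ = 1/√(1 − 0.805²) = 1/√0.3520 = 1.686; Δt_4 = 1.686 × 317.6 = 535.3 μs.
Total: 300.5 + 271.9 + 1071 + 535.3 μs.

Δt = 2180 μs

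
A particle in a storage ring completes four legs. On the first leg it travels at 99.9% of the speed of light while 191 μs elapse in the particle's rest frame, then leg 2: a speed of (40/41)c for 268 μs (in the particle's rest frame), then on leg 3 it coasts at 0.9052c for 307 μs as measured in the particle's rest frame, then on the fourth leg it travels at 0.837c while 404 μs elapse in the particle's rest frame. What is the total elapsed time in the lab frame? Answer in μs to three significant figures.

Δt = 6950 μs

Leg 1: β = 0.999; γ = 1/√(1 − 0.999²) = 1/√0.001999 = 22.37; Δt_1 = 22.37 × 191 = 4272 μs.
Leg 2: γ = 1/√(1 − (40/41)²) = 41/9 ≈ 4.556; Δt_2 = 4.556 × 268 = 1221 μs.
Leg 3: γ = 1/√(1 − 0.9052²) = 1/√0.1806 = 2.353; Δt_3 = 2.353 × 307 = 722.4 μs.
Leg 4: γ = 1/√(1 − 0.837²) = 1/√0.2994 = 1.827; Δt_4 = 1.827 × 404 = 738.3 μs.
Total: 4272 + 1221 + 722.4 + 738.3 μs.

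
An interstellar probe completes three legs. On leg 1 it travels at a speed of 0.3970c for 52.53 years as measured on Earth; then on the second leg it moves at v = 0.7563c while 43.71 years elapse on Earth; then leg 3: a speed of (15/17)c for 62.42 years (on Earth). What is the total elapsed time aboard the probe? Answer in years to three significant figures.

Leg 1: γ = 1/√(1 − 0.3970²) = 1/√0.8424 = 1.090; τ_1 = 52.53/1.090 = 48.21 years.
Leg 2: γ = 1/√(1 − 0.7563²) = 1/√0.4280 = 1.529; τ_2 = 43.71/1.529 = 28.60 years.
Leg 3: γ = 1/√(1 − (15/17)²) = 17/8 = 2.125; τ_3 = 62.42/2.125 = 29.37 years.
Total: 48.21 + 28.60 + 29.37 years.

τ = 106 years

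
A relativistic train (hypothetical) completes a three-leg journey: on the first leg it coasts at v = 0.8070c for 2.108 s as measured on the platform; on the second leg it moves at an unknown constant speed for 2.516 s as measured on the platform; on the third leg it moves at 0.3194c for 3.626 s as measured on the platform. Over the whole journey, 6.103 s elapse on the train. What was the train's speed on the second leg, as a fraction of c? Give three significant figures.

Leg 1: γ = 1/√(1 − 0.8070²) = 1/√0.3488 = 1.693; τ_1 = 2.108/1.693 = 1.245 s.
Leg 2: speed unknown; τ_2 = 2.516/γ_2.
Leg 3: γ = 1/√(1 − 0.3194²) = 1/√0.8980 = 1.055; τ_3 = 3.626/1.055 = 3.436 s.
Total proper time: 1.245 + τ_2 + 3.436 = 6.103, so τ_2 = 6.103 − 4.681 = 1.422 s.
γ_2 = 2.516/1.422 = 1.769; β = √(1 − 1/γ²) = √0.6805.

β = 0.825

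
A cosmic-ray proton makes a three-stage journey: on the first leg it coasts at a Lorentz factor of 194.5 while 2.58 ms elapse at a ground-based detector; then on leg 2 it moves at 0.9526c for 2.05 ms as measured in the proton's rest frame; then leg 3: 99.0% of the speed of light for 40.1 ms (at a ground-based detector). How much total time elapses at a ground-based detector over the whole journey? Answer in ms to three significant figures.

Leg 1: 2.58 ms is already measured at a ground-based detector.
Leg 2: γ = 1/√(1 − 0.9526²) = 1/√0.09255 = 3.287; Δt_2 = 3.287 × 2.05 = 6.738 ms.
Leg 3: 40.1 ms is already measured at a ground-based detector.
Total: 2.580 + 6.738 + 40.10 ms.

Δt = 49.4 ms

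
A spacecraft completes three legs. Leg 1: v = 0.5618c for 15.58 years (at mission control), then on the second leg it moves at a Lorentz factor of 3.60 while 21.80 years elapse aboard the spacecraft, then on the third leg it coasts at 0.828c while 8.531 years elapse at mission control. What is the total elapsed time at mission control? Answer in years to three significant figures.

Δt = 103 years

Leg 1: 15.58 years is already measured at mission control.
Leg 2: γ = 3.60; Δt_2 = 3.600 × 21.80 = 78.48 years.
Leg 3: 8.531 years is already measured at mission control.
Total: 15.58 + 78.48 + 8.531 years.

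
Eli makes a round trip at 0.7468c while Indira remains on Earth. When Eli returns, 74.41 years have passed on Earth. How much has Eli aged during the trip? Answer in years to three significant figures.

γ = 1/√(1 − 0.7468²) = 1/√0.4423 = 1.504
Eli's clock measures proper time along the trip: τ = Δt/γ = 74.41/1.504 years.

τ = 49.5 years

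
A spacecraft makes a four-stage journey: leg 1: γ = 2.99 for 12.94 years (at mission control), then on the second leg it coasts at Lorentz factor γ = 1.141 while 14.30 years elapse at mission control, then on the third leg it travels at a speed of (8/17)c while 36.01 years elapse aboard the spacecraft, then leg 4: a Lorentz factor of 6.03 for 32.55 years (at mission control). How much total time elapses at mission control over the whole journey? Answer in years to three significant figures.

Leg 1: 12.94 years is already measured at mission control.
Leg 2: 14.30 years is already measured at mission control.
Leg 3: γ = 1/√(1 − (8/17)²) = 17/15 ≈ 1.133; Δt_3 = 1.133 × 36.01 = 40.81 years.
Leg 4: 32.55 years is already measured at mission control.
Total: 12.94 + 14.30 + 40.81 + 32.55 years.

Δt = 101 years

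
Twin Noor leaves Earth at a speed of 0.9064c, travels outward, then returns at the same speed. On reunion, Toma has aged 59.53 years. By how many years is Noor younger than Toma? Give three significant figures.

γ = 1/√(1 − 0.9064²) = 1/√0.1784 = 2.367
Noor's elapsed proper time: τ = 59.53/2.367 = 25.15 years.
Age gap = Δt − τ = 59.53 − 25.15 years.

Δt − τ = 34.4 years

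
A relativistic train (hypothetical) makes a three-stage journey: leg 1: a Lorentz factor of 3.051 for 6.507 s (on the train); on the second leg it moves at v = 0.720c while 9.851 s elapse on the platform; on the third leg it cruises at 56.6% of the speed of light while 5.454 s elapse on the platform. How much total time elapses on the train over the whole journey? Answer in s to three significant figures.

Leg 1: 6.507 s is already measured on the train.
Leg 2: γ = 1/√(1 − 0.720²) = 1/√0.4816 = 1.441; τ_2 = 9.851/1.441 = 6.836 s.
Leg 3: β = 0.566; γ = 1/√(1 − 0.566²) = 1/√0.6796 = 1.213; τ_3 = 5.454/1.213 = 4.496 s.
Total: 6.507 + 6.836 + 4.496 s.

τ = 17.8 s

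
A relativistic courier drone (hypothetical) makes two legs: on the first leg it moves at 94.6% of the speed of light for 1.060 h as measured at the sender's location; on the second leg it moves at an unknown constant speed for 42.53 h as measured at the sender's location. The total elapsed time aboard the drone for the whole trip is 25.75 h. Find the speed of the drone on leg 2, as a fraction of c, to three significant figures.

β = 0.802

Leg 1: β = 0.946; γ = 1/√(1 − 0.946²) = 1/√0.1051 = 3.085; τ_1 = 1.060/3.085 = 0.3436 h.
Leg 2: speed unknown; τ_2 = 42.53/γ_2.
Total proper time: 0.3436 + τ_2 = 25.75, so τ_2 = 25.75 − 0.3436 = 25.41 h.
γ_2 = 42.53/25.41 = 1.674; β = √(1 − 1/γ²) = √0.6431.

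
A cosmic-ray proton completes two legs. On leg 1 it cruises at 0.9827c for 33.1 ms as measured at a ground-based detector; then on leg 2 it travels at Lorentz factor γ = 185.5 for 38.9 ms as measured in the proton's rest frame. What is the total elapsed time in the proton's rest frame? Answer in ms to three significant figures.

τ = 45.0 ms

Leg 1: γ = 1/√(1 − 0.9827²) = 1/√0.03430 = 5.399; τ_1 = 33.1/5.399 = 6.130 ms.
Leg 2: 38.9 ms is already measured in the proton's rest frame.
Total: 6.130 + 38.90 ms.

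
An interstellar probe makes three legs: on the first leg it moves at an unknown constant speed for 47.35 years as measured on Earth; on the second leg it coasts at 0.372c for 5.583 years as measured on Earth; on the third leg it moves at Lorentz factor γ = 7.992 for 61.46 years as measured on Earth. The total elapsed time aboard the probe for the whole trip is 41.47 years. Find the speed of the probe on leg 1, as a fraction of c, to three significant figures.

Leg 1: speed unknown; τ_1 = 47.35/γ_1.
Leg 2: γ = 1/√(1 − 0.372²) = 1/√0.8616 = 1.077; τ_2 = 5.583/1.077 = 5.182 years.
Leg 3: γ = 7.992; τ_3 = 61.46/7.992 = 7.690 years.
Total proper time: τ_1 + 5.182 + 7.690 = 41.47, so τ_1 = 41.47 − 12.87 = 28.60 years.
γ_1 = 47.35/28.60 = 1.656; β = √(1 − 1/γ²) = √0.6352.

β = 0.797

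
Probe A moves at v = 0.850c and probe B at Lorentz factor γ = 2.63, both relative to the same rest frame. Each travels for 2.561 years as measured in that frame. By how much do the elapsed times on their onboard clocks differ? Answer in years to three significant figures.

A: γ = 1/√(1 − 0.850²) = 1/√0.2775 = 1.898; τ_A = 2.561/1.898 = 1.349 years.
B: γ = 2.63; τ_B = 2.561/2.630 = 0.9738 years.

|τ_A − τ_B| = 0.375 years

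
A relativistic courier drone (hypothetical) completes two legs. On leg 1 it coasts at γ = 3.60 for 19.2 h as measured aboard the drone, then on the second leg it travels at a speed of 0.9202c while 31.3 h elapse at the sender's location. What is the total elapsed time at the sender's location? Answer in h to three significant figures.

Leg 1: γ = 3.60; Δt_1 = 3.600 × 19.2 = 69.12 h.
Leg 2: 31.3 h is already measured at the sender's location.
Total: 69.12 + 31.30 h.

Δt = 100 h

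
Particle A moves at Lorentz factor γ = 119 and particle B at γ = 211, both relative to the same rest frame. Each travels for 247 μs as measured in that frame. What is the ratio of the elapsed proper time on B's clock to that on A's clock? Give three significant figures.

A: γ = 119. B: γ = 211.
τ_A/τ_B = γ_B/γ_A = 211.0/119.0 = 1.773, so τ_B/τ_A = 0.5640.

τ_B/τ_A = 0.564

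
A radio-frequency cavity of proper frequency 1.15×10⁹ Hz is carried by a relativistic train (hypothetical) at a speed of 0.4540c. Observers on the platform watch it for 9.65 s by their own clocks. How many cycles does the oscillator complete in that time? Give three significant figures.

γ = 1/√(1 − 0.4540²) = 1/√0.7939 = 1.122
During 9.65 s of lab time, the oscillator's proper time advances by τ = Δt/γ = 9.65/1.122 = 8.598 s = 8.598×10⁰ s.
N = f × τ = 1.15×10⁹ × 8.598×10⁰ = 9.888×10⁹.

N = 9.89×10⁹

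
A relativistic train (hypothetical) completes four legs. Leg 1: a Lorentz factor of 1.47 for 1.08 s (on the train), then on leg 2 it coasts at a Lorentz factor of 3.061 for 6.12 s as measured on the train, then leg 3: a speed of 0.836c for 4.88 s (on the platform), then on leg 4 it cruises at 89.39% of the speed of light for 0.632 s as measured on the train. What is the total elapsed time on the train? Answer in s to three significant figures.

Leg 1: 1.08 s is already measured on the train.
Leg 2: 6.12 s is already measured on the train.
Leg 3: γ = 1/√(1 − 0.836²) = 1/√0.3011 = 1.822; τ_3 = 4.88/1.822 = 2.678 s.
Leg 4: 0.632 s is already measured on the train.
Total: 1.080 + 6.120 + 2.678 + 0.6320 s.

τ = 10.5 s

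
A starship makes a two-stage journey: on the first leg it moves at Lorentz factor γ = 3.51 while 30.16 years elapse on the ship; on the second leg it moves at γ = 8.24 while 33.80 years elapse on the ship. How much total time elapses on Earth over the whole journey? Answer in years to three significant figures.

Δt = 384 years

Leg 1: γ = 3.51; Δt_1 = 3.510 × 30.16 = 105.9 years.
Leg 2: γ = 8.24; Δt_2 = 8.240 × 33.80 = 278.5 years.
Total: 105.9 + 278.5 years.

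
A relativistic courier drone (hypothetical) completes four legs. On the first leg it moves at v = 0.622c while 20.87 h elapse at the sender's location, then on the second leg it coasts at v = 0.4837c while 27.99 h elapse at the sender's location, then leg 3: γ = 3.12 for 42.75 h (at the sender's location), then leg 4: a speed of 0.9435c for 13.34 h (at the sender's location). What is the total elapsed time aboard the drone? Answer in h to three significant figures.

Leg 1: γ = 1/√(1 − 0.622²) = 1/√0.6131 = 1.277; τ_1 = 20.87/1.277 = 16.34 h.
Leg 2: γ = 1/√(1 − 0.4837²) = 1/√0.7660 = 1.143; τ_2 = 27.99/1.143 = 24.50 h.
Leg 3: γ = 3.12; τ_3 = 42.75/3.120 = 13.70 h.
Leg 4: γ = 1/√(1 − 0.9435²) = 1/√0.1098 = 3.018; τ_4 = 13.34/3.018 = 4.421 h.
Total: 16.34 + 24.50 + 13.70 + 4.421 h.

τ = 59.0 h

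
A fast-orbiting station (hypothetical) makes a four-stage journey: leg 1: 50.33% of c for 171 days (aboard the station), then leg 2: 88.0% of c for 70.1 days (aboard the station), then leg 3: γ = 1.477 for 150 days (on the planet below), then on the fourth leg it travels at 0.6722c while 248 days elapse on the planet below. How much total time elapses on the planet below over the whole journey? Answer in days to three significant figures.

Δt = 743 days

Leg 1: β = 0.5033; γ = 1/√(1 − 0.5033²) = 1/√0.7467 = 1.157; Δt_1 = 1.157 × 171 = 197.9 days.
Leg 2: β = 0.880; γ = 1/√(1 − 0.880²) = 1/√0.2256 = 2.105; Δt_2 = 2.105 × 70.1 = 147.6 days.
Leg 3: 150 days is already measured on the planet below.
Leg 4: 248 days is already measured on the planet below.
Total: 197.9 + 147.6 + 150.0 + 248.0 days.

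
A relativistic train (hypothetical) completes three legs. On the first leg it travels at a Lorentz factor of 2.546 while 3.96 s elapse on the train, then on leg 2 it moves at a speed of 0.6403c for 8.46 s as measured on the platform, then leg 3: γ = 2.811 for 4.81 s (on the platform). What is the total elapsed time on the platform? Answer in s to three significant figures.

Leg 1: γ = 2.546; Δt_1 = 2.546 × 3.96 = 10.08 s.
Leg 2: 8.46 s is already measured on the platform.
Leg 3: 4.81 s is already measured on the platform.
Total: 10.08 + 8.460 + 4.810 s.

Δt = 23.4 s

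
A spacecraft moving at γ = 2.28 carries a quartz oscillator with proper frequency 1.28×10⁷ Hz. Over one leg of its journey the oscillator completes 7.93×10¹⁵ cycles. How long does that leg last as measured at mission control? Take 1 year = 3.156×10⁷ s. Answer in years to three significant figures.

γ = 2.28
Proper time for N cycles: τ = N/f = 7.93×10¹⁵/(1.28×10⁷) = 6.195×10⁸ s = 19.63 years.
Lab-frame duration Δt = γτ = 2.280 × 19.63 = 44.76 years.

Δt = 44.8 years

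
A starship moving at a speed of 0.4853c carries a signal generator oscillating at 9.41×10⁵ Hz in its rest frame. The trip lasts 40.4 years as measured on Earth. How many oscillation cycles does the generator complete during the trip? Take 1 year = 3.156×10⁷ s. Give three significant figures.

γ = 1/√(1 − 0.4853²) = 1/√0.7645 = 1.144
The oscillator's own cycle count is N = f × τ where τ is the proper time on the ship. τ = Δt/γ = 40.4/1.144 = 35.32 years = 1.115×10⁹ s.
N = 9.41×10⁵ × 1.115×10⁹ = 1.049×10¹⁵.

N = 1.05×10¹⁵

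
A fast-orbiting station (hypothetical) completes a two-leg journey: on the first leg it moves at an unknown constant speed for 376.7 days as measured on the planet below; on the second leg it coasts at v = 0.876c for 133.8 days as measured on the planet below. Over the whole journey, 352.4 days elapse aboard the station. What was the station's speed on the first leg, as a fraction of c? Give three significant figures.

Leg 1: speed unknown; τ_1 = 376.7/γ_1.
Leg 2: γ = 1/√(1 − 0.876²) = 1/√0.2326 = 2.073; τ_2 = 133.8/2.073 = 64.53 days.
Total proper time: τ_1 + 64.53 = 352.4, so τ_1 = 352.4 − 64.53 = 287.9 days.
γ_1 = 376.7/287.9 = 1.309; β = √(1 − 1/γ²) = √0.4160.

β = 0.645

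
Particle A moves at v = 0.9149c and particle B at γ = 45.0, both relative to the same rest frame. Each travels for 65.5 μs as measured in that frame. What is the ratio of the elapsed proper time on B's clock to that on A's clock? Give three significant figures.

τ_B/τ_A = 0.0550

A: γ = 1/√(1 − 0.9149²) = 1/√0.1630 = 2.477. B: γ = 45.0.
τ_A/τ_B = γ_B/γ_A = 45.00/2.477 = 18.17, so τ_B/τ_A = 0.05505.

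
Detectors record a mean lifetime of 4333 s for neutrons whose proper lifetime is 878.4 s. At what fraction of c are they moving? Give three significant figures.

β = 0.979

γ = Δt/τ₀ = 4333/878.4 = 4.933
β = √(1 − 1/γ²) = √(1 − 0.04110) = √0.9589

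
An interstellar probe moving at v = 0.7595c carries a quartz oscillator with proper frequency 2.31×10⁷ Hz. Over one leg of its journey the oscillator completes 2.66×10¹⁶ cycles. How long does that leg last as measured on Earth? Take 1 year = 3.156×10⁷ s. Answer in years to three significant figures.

γ = 1/√(1 − 0.7595²) = 1/√0.4232 = 1.537
Proper time for N cycles: τ = N/f = 2.66×10¹⁶/(2.31×10⁷) = 1.152×10⁹ s = 36.49 years.
Lab-frame duration Δt = γτ = 1.537 × 36.49 = 56.09 years.

Δt = 56.1 years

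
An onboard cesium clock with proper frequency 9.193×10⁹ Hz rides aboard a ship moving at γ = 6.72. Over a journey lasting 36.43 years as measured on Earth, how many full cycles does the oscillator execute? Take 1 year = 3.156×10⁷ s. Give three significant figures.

N = 1.57×10¹⁸

γ = 6.72
The oscillator's own cycle count is N = f × τ where τ is the proper time on the ship. τ = Δt/γ = 36.43/6.720 = 5.421 years = 1.711×10⁸ s.
N = 9.193×10⁹ × 1.711×10⁸ = 1.573×10¹⁸.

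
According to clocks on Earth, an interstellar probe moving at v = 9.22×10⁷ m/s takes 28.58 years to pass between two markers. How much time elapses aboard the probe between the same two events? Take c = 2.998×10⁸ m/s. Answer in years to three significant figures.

τ = 27.2 years

β = 9.22×10⁷/2.998×10⁸ = 0.3075; γ = 1/√(1 − 0.3075²) = 1.051
The interval measured on Earth is the dilated one; the clock aboard the probe measures the proper time τ = Δt/γ = 28.58/1.051 years.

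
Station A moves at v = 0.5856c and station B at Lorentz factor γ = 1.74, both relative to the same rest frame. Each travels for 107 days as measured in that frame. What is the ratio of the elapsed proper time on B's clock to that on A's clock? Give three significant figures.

A: γ = 1/√(1 − 0.5856²) = 1/√0.6571 = 1.234. B: γ = 1.74.
τ_A/τ_B = γ_B/γ_A = 1.740/1.234 = 1.410, so τ_B/τ_A = 0.7090.

τ_B/τ_A = 0.709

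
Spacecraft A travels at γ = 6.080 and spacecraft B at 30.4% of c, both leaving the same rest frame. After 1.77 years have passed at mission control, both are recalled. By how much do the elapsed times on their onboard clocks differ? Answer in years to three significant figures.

A: γ = 6.080; τ_A = 1.77/6.080 = 0.2911 years.
B: β = 0.304; γ = 1/√(1 − 0.304²) = 1/√0.9076 = 1.050; τ_B = 1.77/1.050 = 1.686 years.

|τ_A − τ_B| = 1.40 years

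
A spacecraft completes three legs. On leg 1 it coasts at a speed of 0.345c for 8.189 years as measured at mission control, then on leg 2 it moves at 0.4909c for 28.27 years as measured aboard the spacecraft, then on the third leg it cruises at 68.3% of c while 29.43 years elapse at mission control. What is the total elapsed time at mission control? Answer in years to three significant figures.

Leg 1: 8.189 years is already measured at mission control.
Leg 2: γ = 1/√(1 − 0.4909²) = 1/√0.7590 = 1.148; Δt_2 = 1.148 × 28.27 = 32.45 years.
Leg 3: 29.43 years is already measured at mission control.
Total: 8.189 + 32.45 + 29.43 years.

Δt = 70.1 years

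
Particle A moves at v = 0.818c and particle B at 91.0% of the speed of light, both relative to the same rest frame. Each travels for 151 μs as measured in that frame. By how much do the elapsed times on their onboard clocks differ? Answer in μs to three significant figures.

|τ_A − τ_B| = 24.3 μs

A: γ = 1/√(1 − 0.818²) = 1/√0.3309 = 1.738; τ_A = 151/1.738 = 86.86 μs.
B: β = 0.910; γ = 1/√(1 − 0.910²) = 1/√0.1719 = 2.412; τ_B = 151/2.412 = 62.61 μs.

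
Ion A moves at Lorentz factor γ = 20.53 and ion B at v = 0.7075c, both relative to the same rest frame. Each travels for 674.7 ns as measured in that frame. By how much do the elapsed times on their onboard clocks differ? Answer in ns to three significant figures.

A: γ = 20.53; τ_A = 674.7/20.53 = 32.86 ns.
B: γ = 1/√(1 − 0.7075²) = 1/√0.4994 = 1.415; τ_B = 674.7/1.415 = 476.8 ns.

|τ_A − τ_B| = 444 ns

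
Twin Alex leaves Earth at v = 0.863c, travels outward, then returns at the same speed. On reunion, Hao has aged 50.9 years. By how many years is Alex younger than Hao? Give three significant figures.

γ = 1/√(1 − 0.863²) = 1/√0.2552 = 1.979
Alex's elapsed proper time: τ = 50.9/1.979 = 25.71 years.
Age gap = Δt − τ = 50.9 − 25.71 years.

Δt − τ = 25.2 years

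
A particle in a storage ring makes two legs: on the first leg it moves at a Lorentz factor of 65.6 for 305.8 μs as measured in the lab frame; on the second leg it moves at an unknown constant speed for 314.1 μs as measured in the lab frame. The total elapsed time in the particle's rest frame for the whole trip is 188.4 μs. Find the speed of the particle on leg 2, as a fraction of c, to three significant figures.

Leg 1: γ = 65.6; τ_1 = 305.8/65.60 = 4.662 μs.
Leg 2: speed unknown; τ_2 = 314.1/γ_2.
Total proper time: 4.662 + τ_2 = 188.4, so τ_2 = 188.4 − 4.662 = 183.7 μs.
γ_2 = 314.1/183.7 = 1.709; β = √(1 − 1/γ²) = √0.6578.

β = 0.811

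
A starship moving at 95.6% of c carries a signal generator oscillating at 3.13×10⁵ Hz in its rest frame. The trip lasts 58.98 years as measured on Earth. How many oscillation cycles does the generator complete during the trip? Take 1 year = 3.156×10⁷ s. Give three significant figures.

β = 0.956; γ = 1/√(1 − 0.956²) = 1/√0.08606 = 3.409
The oscillator's own cycle count is N = f × τ where τ is the proper time on the ship. τ = Δt/γ = 58.98/3.409 = 17.30 years = 5.461×10⁸ s.
N = 3.13×10⁵ × 5.461×10⁸ = 1.709×10¹⁴.

N = 1.71×10¹⁴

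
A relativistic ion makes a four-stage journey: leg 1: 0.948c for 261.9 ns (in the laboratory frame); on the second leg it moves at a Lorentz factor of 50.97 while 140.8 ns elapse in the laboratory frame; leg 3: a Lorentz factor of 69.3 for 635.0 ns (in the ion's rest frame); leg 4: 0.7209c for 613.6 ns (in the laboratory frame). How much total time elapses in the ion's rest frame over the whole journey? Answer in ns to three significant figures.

τ = 1150 ns

Leg 1: γ = 1/√(1 − 0.948²) = 1/√0.1013 = 3.142; τ_1 = 261.9/3.142 = 83.35 ns.
Leg 2: γ = 50.97; τ_2 = 140.8/50.97 = 2.762 ns.
Leg 3: 635.0 ns is already measured in the ion's rest frame.
Leg 4: γ = 1/√(1 − 0.7209²) = 1/√0.4803 = 1.443; τ_4 = 613.6/1.443 = 425.2 ns.
Total: 83.35 + 2.762 + 635.0 + 425.2 ns.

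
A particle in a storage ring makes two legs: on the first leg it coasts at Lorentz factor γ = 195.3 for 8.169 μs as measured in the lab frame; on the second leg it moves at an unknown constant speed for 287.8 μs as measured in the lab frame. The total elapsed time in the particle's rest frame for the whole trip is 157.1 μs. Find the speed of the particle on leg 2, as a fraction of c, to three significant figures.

Leg 1: γ = 195.3; τ_1 = 8.169/195.3 = 0.04183 μs.
Leg 2: speed unknown; τ_2 = 287.8/γ_2.
Total proper time: 0.04183 + τ_2 = 157.1, so τ_2 = 157.1 − 0.04183 = 157.1 μs.
γ_2 = 287.8/157.1 = 1.832; β = √(1 − 1/γ²) = √0.7022.

β = 0.838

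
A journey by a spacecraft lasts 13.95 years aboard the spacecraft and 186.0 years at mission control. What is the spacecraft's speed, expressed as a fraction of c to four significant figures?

The proper time is measured aboard the spacecraft (both events occur at the spacecraft's location); Δt is measured at mission control. γ = Δt/τ = 186.0/13.95 = 13.33.
β = √(1 − 1/γ²) = √(1 − 0.005625) = √0.9944

v = 0.9972c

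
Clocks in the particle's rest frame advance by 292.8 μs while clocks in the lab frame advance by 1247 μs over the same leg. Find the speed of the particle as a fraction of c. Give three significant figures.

The proper time is measured in the particle's rest frame (both events occur at the particle's location); Δt is measured in the lab frame. γ = Δt/τ = 1247/292.8 = 4.259.
β = √(1 − 1/γ²) = √(1 − 0.05513) = √0.9449

v = 0.972c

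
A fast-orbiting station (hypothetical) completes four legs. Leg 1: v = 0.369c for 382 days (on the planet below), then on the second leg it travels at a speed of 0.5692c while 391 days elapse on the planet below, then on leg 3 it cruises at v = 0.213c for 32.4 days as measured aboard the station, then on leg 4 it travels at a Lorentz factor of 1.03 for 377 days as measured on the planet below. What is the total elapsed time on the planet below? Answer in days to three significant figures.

Δt = 1180 days

Leg 1: 382 days is already measured on the planet below.
Leg 2: 391 days is already measured on the planet below.
Leg 3: γ = 1/√(1 − 0.213²) = 1/√0.9546 = 1.023; Δt_3 = 1.023 × 32.4 = 33.16 days.
Leg 4: 377 days is already measured on the planet below.
Total: 382.0 + 391.0 + 33.16 + 377.0 days.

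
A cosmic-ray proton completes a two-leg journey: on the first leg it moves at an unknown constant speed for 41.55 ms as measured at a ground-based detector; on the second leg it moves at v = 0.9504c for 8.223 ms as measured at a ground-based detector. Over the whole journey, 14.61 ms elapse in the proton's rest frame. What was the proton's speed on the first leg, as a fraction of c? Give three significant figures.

Leg 1: speed unknown; τ_1 = 41.55/γ_1.
Leg 2: γ = 1/√(1 − 0.9504²) = 1/√0.09674 = 3.215; τ_2 = 8.223/3.215 = 2.558 ms.
Total proper time: τ_1 + 2.558 = 14.61, so τ_1 = 14.61 − 2.558 = 12.05 ms.
γ_1 = 41.55/12.05 = 3.447; β = √(1 − 1/γ²) = √0.9159.

β = 0.957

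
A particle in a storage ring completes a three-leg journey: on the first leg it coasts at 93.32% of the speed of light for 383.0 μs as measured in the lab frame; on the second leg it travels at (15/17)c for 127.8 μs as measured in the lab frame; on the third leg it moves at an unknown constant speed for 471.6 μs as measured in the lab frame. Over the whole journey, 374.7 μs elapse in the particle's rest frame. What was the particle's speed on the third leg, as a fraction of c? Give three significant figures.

Leg 1: β = 0.9332; γ = 1/√(1 − 0.9332²) = 1/√0.1291 = 2.783; τ_1 = 383.0/2.783 = 137.6 μs.
Leg 2: γ = 1/√(1 − (15/17)²) = 17/8 = 2.125; τ_2 = 127.8/2.125 = 60.14 μs.
Leg 3: speed unknown; τ_3 = 471.6/γ_3.
Total proper time: 137.6 + 60.14 + τ_3 = 374.7, so τ_3 = 374.7 − 197.8 = 176.9 μs.
γ_3 = 471.6/176.9 = 2.666; β = √(1 − 1/γ²) = √0.8593.

β = 0.927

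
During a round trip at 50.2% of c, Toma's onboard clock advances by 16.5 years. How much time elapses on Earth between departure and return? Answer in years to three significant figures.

β = 0.502; γ = 1/√(1 − 0.502²) = 1/√0.7480 = 1.156
Earth-frame duration is the dilated interval: Δt = γτ = 1.156 × 16.5 years.

Δt = 19.1 years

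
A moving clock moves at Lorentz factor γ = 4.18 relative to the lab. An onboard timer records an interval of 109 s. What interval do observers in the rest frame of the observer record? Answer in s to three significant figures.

Δt = 456 s

γ = 4.18
The interval measured on the moving clock is the proper time (both events occur at the same place in that frame); the lab-frame interval is Δt = γτ = 4.180 × 109 s.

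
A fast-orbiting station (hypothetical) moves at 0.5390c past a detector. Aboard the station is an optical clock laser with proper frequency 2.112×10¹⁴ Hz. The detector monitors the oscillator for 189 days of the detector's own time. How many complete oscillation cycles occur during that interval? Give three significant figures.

N = 2.90×10²¹

γ = 1/√(1 − 0.5390²) = 1/√0.7095 = 1.187
During 189 days of lab time, the oscillator's proper time advances by τ = Δt/γ = 189/1.187 = 159.2 days = 1.375×10⁷ s.
N = f × τ = 2.112×10¹⁴ × 1.375×10⁷ = 2.905×10²¹.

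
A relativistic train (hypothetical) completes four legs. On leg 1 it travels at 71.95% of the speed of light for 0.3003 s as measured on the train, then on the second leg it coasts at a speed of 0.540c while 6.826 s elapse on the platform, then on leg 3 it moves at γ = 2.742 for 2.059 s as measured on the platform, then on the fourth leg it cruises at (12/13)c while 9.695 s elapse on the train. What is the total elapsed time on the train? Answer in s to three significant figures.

τ = 16.5 s

Leg 1: 0.3003 s is already measured on the train.
Leg 2: γ = 1/√(1 − 0.540²) = 1/√0.7084 = 1.188; τ_2 = 6.826/1.188 = 5.745 s.
Leg 3: γ = 2.742; τ_3 = 2.059/2.742 = 0.7509 s.
Leg 4: 9.695 s is already measured on the train.
Total: 0.3003 + 5.745 + 0.7509 + 9.695 s.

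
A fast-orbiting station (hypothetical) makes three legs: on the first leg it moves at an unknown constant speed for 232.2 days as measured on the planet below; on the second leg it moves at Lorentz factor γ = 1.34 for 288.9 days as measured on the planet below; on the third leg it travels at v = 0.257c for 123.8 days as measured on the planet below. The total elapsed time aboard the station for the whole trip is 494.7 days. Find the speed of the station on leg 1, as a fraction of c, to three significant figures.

β = 0.727

Leg 1: speed unknown; τ_1 = 232.2/γ_1.
Leg 2: γ = 1.34; τ_2 = 288.9/1.340 = 215.6 days.
Leg 3: γ = 1/√(1 − 0.257²) = 1/√0.9340 = 1.035; τ_3 = 123.8/1.035 = 119.6 days.
Total proper time: τ_1 + 215.6 + 119.6 = 494.7, so τ_1 = 494.7 − 335.2 = 159.5 days.
γ_1 = 232.2/159.5 = 1.456; β = √(1 − 1/γ²) = √0.5284.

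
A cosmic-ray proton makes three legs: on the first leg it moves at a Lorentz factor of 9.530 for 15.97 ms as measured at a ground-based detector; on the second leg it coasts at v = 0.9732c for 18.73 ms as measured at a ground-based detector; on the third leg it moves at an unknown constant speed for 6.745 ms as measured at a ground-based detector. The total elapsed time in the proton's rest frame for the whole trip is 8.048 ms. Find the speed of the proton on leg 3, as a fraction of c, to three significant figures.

β = 0.952

Leg 1: γ = 9.530; τ_1 = 15.97/9.530 = 1.676 ms.
Leg 2: γ = 1/√(1 − 0.9732²) = 1/√0.05288 = 4.349; τ_2 = 18.73/4.349 = 4.307 ms.
Leg 3: speed unknown; τ_3 = 6.745/γ_3.
Total proper time: 1.676 + 4.307 + τ_3 = 8.048, so τ_3 = 8.048 − 5.983 = 2.065 ms.
γ_3 = 6.745/2.065 = 3.266; β = √(1 − 1/γ²) = √0.9063.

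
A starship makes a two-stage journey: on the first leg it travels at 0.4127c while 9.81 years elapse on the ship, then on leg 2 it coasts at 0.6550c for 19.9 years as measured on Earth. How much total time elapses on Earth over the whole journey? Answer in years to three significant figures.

Δt = 30.7 years

Leg 1: γ = 1/√(1 − 0.4127²) = 1/√0.8297 = 1.098; Δt_1 = 1.098 × 9.81 = 10.77 years.
Leg 2: 19.9 years is already measured on Earth.
Total: 10.77 + 19.90 years.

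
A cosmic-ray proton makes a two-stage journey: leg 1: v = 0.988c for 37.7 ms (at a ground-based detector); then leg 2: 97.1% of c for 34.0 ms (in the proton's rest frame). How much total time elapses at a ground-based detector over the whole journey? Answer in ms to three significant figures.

Leg 1: 37.7 ms is already measured at a ground-based detector.
Leg 2: β = 0.971; γ = 1/√(1 − 0.971²) = 1/√0.05716 = 4.183; Δt_2 = 4.183 × 34.0 = 142.2 ms.
Total: 37.70 + 142.2 ms.

Δt = 180 ms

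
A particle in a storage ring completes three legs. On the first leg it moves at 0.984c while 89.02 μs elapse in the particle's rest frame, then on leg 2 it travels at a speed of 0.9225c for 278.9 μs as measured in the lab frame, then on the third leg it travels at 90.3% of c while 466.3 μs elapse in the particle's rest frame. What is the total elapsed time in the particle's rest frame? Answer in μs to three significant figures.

τ = 663 μs

Leg 1: 89.02 μs is already measured in the particle's rest frame.
Leg 2: γ = 1/√(1 − 0.9225²) = 1/√0.1490 = 2.591; τ_2 = 278.9/2.591 = 107.7 μs.
Leg 3: 466.3 μs is already measured in the particle's rest frame.
Total: 89.02 + 107.7 + 466.3 μs.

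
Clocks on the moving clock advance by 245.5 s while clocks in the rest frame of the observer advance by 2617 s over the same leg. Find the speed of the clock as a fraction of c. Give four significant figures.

v = 0.9956c

The proper time is measured on the moving clock (both events occur at the clock's location); Δt is measured in the rest frame of the observer. γ = Δt/τ = 2617/245.5 = 10.66.
β = √(1 − 1/γ²) = √(1 − 0.008800) = √0.9912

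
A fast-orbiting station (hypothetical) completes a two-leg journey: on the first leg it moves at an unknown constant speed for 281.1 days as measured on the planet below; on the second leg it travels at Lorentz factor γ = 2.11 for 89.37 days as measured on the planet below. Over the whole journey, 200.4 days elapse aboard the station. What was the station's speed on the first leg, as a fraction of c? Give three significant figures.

Leg 1: speed unknown; τ_1 = 281.1/γ_1.
Leg 2: γ = 2.11; τ_2 = 89.37/2.110 = 42.36 days.
Total proper time: τ_1 + 42.36 = 200.4, so τ_1 = 200.4 − 42.36 = 158.0 days.
γ_1 = 281.1/158.0 = 1.779; β = √(1 − 1/γ²) = √0.6839.

β = 0.827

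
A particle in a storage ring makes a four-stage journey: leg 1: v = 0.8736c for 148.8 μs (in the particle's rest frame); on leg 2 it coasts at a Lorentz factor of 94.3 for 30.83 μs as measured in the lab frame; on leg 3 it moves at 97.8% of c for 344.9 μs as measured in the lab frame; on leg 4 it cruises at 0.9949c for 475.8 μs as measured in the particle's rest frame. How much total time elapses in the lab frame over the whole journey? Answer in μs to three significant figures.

Δt = 5400 μs

Leg 1: γ = 1/√(1 − 0.8736²) = 1/√0.2368 = 2.055; Δt_1 = 2.055 × 148.8 = 305.8 μs.
Leg 2: 30.83 μs is already measured in the lab frame.
Leg 3: 344.9 μs is already measured in the lab frame.
Leg 4: γ = 1/√(1 − 0.9949²) = 1/√0.01017 = 9.914; Δt_4 = 9.914 × 475.8 = 4717 μs.
Total: 305.8 + 30.83 + 344.9 + 4717 μs.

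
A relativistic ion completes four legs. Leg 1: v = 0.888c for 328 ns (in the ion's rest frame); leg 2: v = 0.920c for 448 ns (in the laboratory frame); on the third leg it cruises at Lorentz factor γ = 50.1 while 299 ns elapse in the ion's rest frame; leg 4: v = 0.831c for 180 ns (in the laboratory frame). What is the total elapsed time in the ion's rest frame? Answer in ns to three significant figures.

τ = 903 ns

Leg 1: 328 ns is already measured in the ion's rest frame.
Leg 2: γ = 1/√(1 − 0.920²) = 1/√0.1536 = 2.552; τ_2 = 448/2.552 = 175.6 ns.
Leg 3: 299 ns is already measured in the ion's rest frame.
Leg 4: γ = 1/√(1 − 0.831²) = 1/√0.3094 = 1.798; τ_4 = 180/1.798 = 100.1 ns.
Total: 328.0 + 175.6 + 299.0 + 100.1 ns.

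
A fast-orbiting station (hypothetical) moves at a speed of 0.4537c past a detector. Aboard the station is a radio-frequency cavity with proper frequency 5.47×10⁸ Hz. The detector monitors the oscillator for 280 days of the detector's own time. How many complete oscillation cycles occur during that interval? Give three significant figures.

γ = 1/√(1 − 0.4537²) = 1/√0.7942 = 1.122
During 280 days of lab time, the oscillator's proper time advances by τ = Δt/γ = 280/1.122 = 249.5 days = 2.156×10⁷ s.
N = f × τ = 5.47×10⁸ × 2.156×10⁷ = 1.179×10¹⁶.

N = 1.18×10¹⁶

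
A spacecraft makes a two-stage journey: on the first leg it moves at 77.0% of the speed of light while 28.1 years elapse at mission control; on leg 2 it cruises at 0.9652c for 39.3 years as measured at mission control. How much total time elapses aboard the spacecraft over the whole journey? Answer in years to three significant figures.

Leg 1: β = 0.770; γ = 1/√(1 − 0.770²) = 1/√0.4071 = 1.567; τ_1 = 28.1/1.567 = 17.93 years.
Leg 2: γ = 1/√(1 − 0.9652²) = 1/√0.06839 = 3.824; τ_2 = 39.3/3.824 = 10.28 years.
Total: 17.93 + 10.28 years.

τ = 28.2 years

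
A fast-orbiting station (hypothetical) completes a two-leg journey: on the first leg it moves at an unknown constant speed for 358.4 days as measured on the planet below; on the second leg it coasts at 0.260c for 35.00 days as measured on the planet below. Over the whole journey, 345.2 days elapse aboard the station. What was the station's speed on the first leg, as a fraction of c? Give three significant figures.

Leg 1: speed unknown; τ_1 = 358.4/γ_1.
Leg 2: γ = 1/√(1 − 0.260²) = 1/√0.9324 = 1.036; τ_2 = 35.00/1.036 = 33.80 days.
Total proper time: τ_1 + 33.80 = 345.2, so τ_1 = 345.2 − 33.80 = 311.4 days.
γ_1 = 358.4/311.4 = 1.151; β = √(1 − 1/γ²) = √0.2451.

β = 0.495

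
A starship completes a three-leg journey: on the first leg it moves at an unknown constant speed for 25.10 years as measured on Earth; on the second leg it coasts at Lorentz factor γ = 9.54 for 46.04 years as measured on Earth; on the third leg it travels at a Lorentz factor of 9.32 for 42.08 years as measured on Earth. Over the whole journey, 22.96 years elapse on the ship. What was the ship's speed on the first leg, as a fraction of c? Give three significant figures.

β = 0.840

Leg 1: speed unknown; τ_1 = 25.10/γ_1.
Leg 2: γ = 9.54; τ_2 = 46.04/9.540 = 4.826 years.
Leg 3: γ = 9.32; τ_3 = 42.08/9.320 = 4.515 years.
Total proper time: τ_1 + 4.826 + 4.515 = 22.96, so τ_1 = 22.96 − 9.341 = 13.62 years.
γ_1 = 25.10/13.62 = 1.843; β = √(1 − 1/γ²) = √0.7056.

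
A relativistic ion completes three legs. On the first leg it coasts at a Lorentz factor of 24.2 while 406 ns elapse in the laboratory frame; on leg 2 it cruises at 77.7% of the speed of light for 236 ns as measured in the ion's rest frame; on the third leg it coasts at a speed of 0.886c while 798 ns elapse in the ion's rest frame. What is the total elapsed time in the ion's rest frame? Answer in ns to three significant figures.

τ = 1050 ns

Leg 1: γ = 24.2; τ_1 = 406/24.20 = 16.78 ns.
Leg 2: 236 ns is already measured in the ion's rest frame.
Leg 3: 798 ns is already measured in the ion's rest frame.
Total: 16.78 + 236.0 + 798.0 ns.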